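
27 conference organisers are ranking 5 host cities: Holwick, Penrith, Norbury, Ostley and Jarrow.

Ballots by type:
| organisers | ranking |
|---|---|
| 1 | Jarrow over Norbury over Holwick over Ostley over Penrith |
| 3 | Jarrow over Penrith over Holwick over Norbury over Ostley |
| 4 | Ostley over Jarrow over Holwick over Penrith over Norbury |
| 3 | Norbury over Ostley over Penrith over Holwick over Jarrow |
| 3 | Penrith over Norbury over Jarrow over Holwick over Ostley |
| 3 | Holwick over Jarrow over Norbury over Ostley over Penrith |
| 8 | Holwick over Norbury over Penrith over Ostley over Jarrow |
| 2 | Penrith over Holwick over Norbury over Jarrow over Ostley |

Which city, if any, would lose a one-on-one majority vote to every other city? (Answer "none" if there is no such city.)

Jarrow

Head-to-head results (27 organisers):
Holwick vs Penrith: 1+4+3+8 = 16 for Holwick, 11 for Penrith — Holwick by 16–11.
Holwick vs Norbury: Holwick, 20–7.
Holwick vs Ostley: 1+3+3+3+8+2 = 20 for Holwick, 7 for Ostley — Holwick by 20–7.
Holwick vs Jarrow: Holwick preferred on 3+3+8+2 = 16 ballots; Holwick wins 16–11.
Penrith vs Norbury: 12 to 15, Norbury.
Penrith vs Ostley: Penrith is ranked higher on 3+3+8+2 = 16 ballots, Ostley on 11. Penrith wins 16–11.
Penrith vs Jarrow: Penrith wins 16–11.
Norbury vs Ostley: 23 for Norbury, 4 for Ostley — Norbury by 23–4.
Norbury vs Jarrow: 16 to 11, Norbury.
Ostley vs Jarrow: 4+3+8 = 15 for Ostley, 12 for Jarrow — Ostley by 15–12.
Only Jarrow has no wins; Jarrow is the Condorcet loser.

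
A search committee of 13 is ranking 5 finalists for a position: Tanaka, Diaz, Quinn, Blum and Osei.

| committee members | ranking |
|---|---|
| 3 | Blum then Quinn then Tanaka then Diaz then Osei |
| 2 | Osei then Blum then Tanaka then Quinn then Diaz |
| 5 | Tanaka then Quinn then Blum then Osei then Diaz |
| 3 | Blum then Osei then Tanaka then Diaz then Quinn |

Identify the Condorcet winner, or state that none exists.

Head-to-head results (13 committee members):
Tanaka vs Diaz: Tanaka is ranked higher on 3+2+5+3 = 13 ballots, Diaz on 0. Tanaka wins 13–0.
Tanaka vs Quinn: 10 to 3, Tanaka.
Tanaka vs Blum: 5 for Tanaka, 8 for Blum — Blum by 8–5.
Tanaka vs Osei: 3+5 = 8 for Tanaka, 5 for Osei — Tanaka by 8–5.
Diaz vs Quinn: 3 to 10, Quinn.
Diaz vs Blum: Diaz is ranked higher on 0 ballots, Blum on 13. Blum wins 13–0.
Diaz vs Osei: Diaz preferred on 3 ballots; Osei wins 10–3.
Quinn vs Blum: Quinn is ranked higher on 5 ballots, Blum on 8. Blum wins 8–5.
Quinn vs Osei: Quinn is ranked higher on 3+5 = 8 ballots, Osei on 5. Quinn wins 8–5.
Blum vs Osei: Blum is ranked higher on 3+5+3 = 11 ballots, Osei on 2. Blum wins 11–2.
Only Blum has no losses; Blum is the Condorcet winner.

Blum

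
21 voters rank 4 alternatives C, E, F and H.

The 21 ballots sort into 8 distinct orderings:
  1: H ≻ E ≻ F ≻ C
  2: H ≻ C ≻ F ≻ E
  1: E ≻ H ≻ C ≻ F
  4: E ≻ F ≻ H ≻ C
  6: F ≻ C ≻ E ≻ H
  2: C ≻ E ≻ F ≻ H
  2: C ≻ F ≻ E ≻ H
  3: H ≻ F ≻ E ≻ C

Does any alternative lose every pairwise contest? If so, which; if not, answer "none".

Pairwise majorities:
C vs E: C wins 12–9.
C vs F: F wins 14–7.
C–H: H 11–10.
E vs F: 8 to 13, F.
E vs H: E, 15–6.
F vs H: 14 to 7, F.
Each alternative has at least one pairwise win (C beats E; E beats H; F beats C; H beats C) — no Condorcet loser.

none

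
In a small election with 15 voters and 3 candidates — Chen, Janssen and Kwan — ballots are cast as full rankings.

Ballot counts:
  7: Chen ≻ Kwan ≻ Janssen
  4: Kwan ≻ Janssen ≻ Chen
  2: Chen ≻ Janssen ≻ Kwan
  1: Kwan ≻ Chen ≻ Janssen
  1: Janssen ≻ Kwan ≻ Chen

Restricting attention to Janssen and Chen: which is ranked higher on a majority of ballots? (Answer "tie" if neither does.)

Chen

Ballots ranking Janssen above Chen: 4 + 1 = 5.
Ballots ranking Chen above Janssen: 15 − 5 = 10.
Chen wins the head-to-head 10–5.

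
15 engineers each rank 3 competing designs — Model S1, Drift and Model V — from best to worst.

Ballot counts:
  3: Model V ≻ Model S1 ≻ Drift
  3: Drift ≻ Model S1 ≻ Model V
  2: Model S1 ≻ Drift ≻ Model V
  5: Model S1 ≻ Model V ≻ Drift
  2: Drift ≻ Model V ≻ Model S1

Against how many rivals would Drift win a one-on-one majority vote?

Drift against each rival (15 engineers):
Drift vs Model S1: Drift preferred on 3+2 = 5 ballots; Model S1 wins 10–5.
Drift vs Model V: Drift is ranked higher on 3+2+2 = 7 ballots, Model V on 8. Model V wins 8–7.
Drift beats no one; loses to Model S1, Model V — 0 pairwise wins.

0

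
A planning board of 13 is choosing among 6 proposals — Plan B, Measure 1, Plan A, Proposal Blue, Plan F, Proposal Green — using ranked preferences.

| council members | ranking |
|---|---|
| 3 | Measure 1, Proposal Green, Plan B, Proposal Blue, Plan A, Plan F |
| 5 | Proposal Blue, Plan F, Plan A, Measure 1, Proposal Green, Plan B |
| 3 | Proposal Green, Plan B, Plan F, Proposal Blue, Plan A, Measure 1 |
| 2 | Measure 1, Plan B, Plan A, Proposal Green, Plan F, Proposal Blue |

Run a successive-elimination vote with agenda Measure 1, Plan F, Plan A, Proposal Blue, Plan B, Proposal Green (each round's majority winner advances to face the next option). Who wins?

Round 1: Measure 1 vs Plan F — 5–8, Plan F advances.
Round 2: Plan F vs Plan A — 8–5, Plan F advances.
Round 3: Plan F vs Proposal Blue — 5–8, Proposal Blue advances.
Round 4: Proposal Blue vs Plan B — 5–8, Plan B advances.
Round 5: Plan B vs Proposal Green — 2–11, Proposal Green advances.
Proposal Green survives the agenda.

Proposal Green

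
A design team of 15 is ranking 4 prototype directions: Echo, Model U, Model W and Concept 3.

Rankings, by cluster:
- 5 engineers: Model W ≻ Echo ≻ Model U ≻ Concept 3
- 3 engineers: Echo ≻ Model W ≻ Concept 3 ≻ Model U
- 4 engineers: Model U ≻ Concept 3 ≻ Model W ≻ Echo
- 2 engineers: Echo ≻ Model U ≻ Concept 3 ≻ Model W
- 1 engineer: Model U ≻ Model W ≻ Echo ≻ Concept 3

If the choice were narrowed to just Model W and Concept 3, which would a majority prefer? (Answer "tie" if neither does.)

Model W

Ballots ranking Model W above Concept 3: 5 + 3 + 1 = 9.
Ballots ranking Concept 3 above Model W: 15 − 9 = 6.
Model W wins the head-to-head 9–6.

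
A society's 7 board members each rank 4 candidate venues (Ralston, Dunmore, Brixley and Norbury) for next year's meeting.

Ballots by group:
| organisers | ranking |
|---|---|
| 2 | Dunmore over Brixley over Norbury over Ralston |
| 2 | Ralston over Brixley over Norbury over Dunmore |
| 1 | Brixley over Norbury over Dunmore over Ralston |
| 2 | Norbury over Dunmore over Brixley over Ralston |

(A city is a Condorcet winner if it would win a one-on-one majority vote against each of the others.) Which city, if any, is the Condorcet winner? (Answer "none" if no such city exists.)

none

Head-to-head results (7 organisers):
Ralston vs Dunmore: 2 for Ralston, 5 for Dunmore — Dunmore by 5–2.
Ralston vs Brixley: Ralston is ranked higher on 2 ballots, Brixley on 5. Brixley wins 5–2.
Ralston vs Norbury: 2 for Ralston, 5 for Norbury — Norbury by 5–2.
Dunmore vs Brixley: Dunmore preferred on 2+2 = 4 ballots; Dunmore wins 4–3.
Dunmore vs Norbury: Dunmore preferred on 2 ballots; Norbury wins 5–2.
Brixley vs Norbury: Brixley is ranked higher on 2+2+1 = 5 ballots, Norbury on 2. Brixley wins 5–2.
Each city drops at least one matchup (Ralston loses to Dunmore; Dunmore loses to Norbury; Brixley loses to Dunmore; Norbury loses to Brixley); the cycle Dunmore beats Brixley beats Norbury beats Dunmore rules out a Condorcet winner.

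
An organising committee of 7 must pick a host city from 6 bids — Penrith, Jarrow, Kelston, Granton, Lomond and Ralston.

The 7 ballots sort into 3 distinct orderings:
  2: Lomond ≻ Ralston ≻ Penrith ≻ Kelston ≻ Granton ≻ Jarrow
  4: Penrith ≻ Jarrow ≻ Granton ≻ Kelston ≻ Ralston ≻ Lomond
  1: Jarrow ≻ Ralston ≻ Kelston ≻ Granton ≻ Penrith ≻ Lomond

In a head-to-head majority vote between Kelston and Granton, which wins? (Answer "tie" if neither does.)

Granton

Ballots ranking Kelston above Granton: 2 + 1 = 3.
Ballots ranking Granton above Kelston: 7 − 3 = 4.
Granton wins the head-to-head 4–3.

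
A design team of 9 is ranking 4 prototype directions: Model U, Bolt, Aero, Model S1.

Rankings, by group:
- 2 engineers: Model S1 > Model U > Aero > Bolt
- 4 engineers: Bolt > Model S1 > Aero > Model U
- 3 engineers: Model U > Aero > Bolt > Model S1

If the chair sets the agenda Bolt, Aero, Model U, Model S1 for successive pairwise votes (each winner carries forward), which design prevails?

Round 1: Bolt vs Aero — 4–5, Aero advances.
Round 2: Aero vs Model U — 4–5, Model U advances.
Round 3: Model U vs Model S1 — 3–6, Model S1 advances.
Model S1 survives the agenda.

Model S1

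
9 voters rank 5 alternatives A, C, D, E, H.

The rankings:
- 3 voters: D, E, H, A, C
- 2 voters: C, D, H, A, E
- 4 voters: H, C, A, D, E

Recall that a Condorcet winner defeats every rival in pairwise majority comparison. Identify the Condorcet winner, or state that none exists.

none

Check each pair by majority over 9 ballots:
A vs C: 3 to 6, C.
A vs D: A preferred on 4 ballots; D wins 5–4.
A vs E: 2+4 = 6 for A, 3 for E — A by 6–3.
A vs H: 0 to 9, H.
C vs D: C preferred on 2+4 = 6 ballots; C wins 6–3.
C vs E: C preferred on 2+4 = 6 ballots; C wins 6–3.
C vs H: 2 for C, 7 for H — H by 7–2.
D vs E: D preferred on 3+2+4 = 9 ballots; D wins 9–0.
D vs H: D preferred on 3+2 = 5 ballots; D wins 5–4.
E vs H: 3 to 6, H.
Each alternative drops at least one matchup (A loses to C; C loses to H; D loses to C; E loses to A; H loses to D); the cycle C > D > H > C rules out a Condorcet winner.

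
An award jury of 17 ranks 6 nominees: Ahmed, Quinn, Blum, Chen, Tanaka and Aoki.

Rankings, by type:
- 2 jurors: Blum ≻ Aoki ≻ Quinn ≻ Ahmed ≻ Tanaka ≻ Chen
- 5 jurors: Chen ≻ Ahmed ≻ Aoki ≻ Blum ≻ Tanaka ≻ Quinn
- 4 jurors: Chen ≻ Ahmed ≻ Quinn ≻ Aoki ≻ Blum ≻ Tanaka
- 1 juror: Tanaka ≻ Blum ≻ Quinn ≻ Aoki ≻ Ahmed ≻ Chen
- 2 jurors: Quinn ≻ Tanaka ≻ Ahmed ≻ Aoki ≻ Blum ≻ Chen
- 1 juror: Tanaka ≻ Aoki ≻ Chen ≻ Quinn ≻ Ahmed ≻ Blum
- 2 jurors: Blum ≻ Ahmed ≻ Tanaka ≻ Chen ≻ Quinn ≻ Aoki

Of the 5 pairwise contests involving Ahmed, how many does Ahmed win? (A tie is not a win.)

Ahmed against each rival (17 jurors):
Ahmed vs Quinn: Ahmed preferred on 5+4+2 = 11 ballots; Ahmed wins 11–6.
Ahmed vs Blum: 12 to 5, Ahmed.
Ahmed vs Chen: Chen, 10–7.
Ahmed–Tanaka: Ahmed 13–4.
Ahmed–Aoki: Ahmed 13–4.
Ahmed beats Quinn, Blum, Tanaka, Aoki; loses to Chen — 4 pairwise wins.

4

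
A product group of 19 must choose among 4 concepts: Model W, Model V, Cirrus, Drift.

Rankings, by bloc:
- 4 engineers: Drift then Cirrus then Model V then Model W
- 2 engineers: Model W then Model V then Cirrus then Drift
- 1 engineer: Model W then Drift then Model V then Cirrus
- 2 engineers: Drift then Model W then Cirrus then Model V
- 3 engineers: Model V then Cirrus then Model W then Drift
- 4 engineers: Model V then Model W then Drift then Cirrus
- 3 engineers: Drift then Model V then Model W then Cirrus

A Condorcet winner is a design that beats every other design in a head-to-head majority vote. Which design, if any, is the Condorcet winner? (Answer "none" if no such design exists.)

Check each pair by majority over 19 ballots:
Model W vs Model V: 2+1+2 = 5 for Model W, 14 for Model V — Model V by 14–5.
Model W vs Cirrus: Model W preferred on 2+1+2+4+3 = 12 ballots; Model W wins 12–7.
Model W vs Drift: Model W is ranked higher on 2+1+3+4 = 10 ballots, Drift on 9. Model W wins 10–9.
Model V vs Cirrus: Model V wins 13–6.
Model V vs Drift: Model V is ranked higher on 2+3+4 = 9 ballots, Drift on 10. Drift wins 10–9.
Cirrus vs Drift: 5 to 14, Drift.
Every design loses at least once (Model W loses to Model V; Model V loses to Drift; Cirrus loses to Model W; Drift loses to Model W). The majority relation contains the cycle Model W beats Drift beats Model V beats Model W, so there is no Condorcet winner.

none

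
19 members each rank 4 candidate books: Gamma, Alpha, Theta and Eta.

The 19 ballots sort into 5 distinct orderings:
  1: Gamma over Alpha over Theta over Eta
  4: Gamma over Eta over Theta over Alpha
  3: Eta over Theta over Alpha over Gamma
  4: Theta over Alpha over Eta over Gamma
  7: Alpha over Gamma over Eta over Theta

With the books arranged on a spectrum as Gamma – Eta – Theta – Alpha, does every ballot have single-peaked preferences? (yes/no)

no

Axis positions: Gamma=1, Eta=2, Theta=3, Alpha=4.
Ballot type 1: ranking walks positions 1-4-3-2; Alpha is ranked above Eta even though Eta lies between Alpha and the peak Gamma on the axis — preferences dip and rise again. Not single-peaked.
Ballot type 2 (peak Gamma at position 1): ranking walks positions 1-2-3-4, expanding outward from the peak — single-peaked.
Ballot type 3 (peak Eta at position 2): ranking walks positions 2-3-4-1, expanding outward from the peak — single-peaked.
Ballot type 4 (peak Theta at position 3): ranking walks positions 3-4-2-1, expanding outward from the peak — single-peaked.
Ballot type 5: ranking walks positions 4-1-2-3; Gamma is ranked above Theta even though Theta lies between Gamma and the peak Alpha on the axis — preferences dip and rise again. Not single-peaked.
Ballot type 1 violates single-peakedness, so the profile is not single-peaked on this axis.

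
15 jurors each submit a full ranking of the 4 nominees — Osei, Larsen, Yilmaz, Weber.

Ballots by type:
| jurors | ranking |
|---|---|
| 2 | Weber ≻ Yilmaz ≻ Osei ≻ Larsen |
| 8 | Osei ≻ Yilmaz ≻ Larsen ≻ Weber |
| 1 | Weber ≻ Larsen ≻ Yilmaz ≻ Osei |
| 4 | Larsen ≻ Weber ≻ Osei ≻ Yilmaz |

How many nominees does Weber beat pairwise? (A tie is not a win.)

Weber against each rival (15 jurors):
Weber vs Osei: 2+1+4 = 7 for Weber, 8 for Osei — Osei by 8–7.
Weber vs Larsen: Weber preferred on 2+1 = 3 ballots; Larsen wins 12–3.
Weber–Yilmaz: Yilmaz 8–7.
Weber beats no one; loses to Osei, Larsen, Yilmaz — 0 pairwise wins.

0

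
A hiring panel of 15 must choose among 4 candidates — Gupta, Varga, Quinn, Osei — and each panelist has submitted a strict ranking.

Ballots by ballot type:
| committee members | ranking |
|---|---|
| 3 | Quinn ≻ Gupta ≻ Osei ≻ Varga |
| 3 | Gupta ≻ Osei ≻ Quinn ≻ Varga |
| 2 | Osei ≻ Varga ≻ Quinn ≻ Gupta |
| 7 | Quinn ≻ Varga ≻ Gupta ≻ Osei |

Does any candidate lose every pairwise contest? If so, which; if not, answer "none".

none

Pairwise majorities:
Gupta vs Varga: 6 to 9, Varga.
Gupta vs Quinn: Quinn wins 12–3.
Gupta vs Osei: 3+3+7 = 13 for Gupta, 2 for Osei — Gupta by 13–2.
Varga vs Quinn: Varga preferred on 2 ballots; Quinn wins 13–2.
Varga vs Osei: Osei wins 8–7.
Quinn–Osei: Quinn 10–5.
Each candidate has at least one pairwise win (Gupta beats Osei; Varga beats Gupta; Quinn beats Gupta; Osei beats Varga) — no Condorcet loser.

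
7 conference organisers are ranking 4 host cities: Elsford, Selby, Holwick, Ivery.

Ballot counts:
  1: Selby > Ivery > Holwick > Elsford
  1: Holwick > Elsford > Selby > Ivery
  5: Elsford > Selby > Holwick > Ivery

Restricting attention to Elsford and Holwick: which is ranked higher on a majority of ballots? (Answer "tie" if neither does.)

Ballots ranking Elsford above Holwick: 5.
Ballots ranking Holwick above Elsford: 7 − 5 = 2.
Elsford wins the head-to-head 5–2.

Elsford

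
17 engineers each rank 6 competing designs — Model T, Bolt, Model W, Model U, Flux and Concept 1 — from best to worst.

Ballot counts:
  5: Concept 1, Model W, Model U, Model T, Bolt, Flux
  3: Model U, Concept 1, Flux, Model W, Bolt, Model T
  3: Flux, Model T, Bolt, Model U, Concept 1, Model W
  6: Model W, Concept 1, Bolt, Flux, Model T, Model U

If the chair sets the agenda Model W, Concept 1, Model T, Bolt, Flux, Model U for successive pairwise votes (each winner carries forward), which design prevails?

Round 1: Model W vs Concept 1 — 6–11, Concept 1 advances.
Round 2: Concept 1 vs Model T — 14–3, Concept 1 advances.
Round 3: Concept 1 vs Bolt — 14–3, Concept 1 advances.
Round 4: Concept 1 vs Flux — 14–3, Concept 1 advances.
Round 5: Concept 1 vs Model U — 11–6, Concept 1 advances.
Concept 1 survives the agenda.

Concept 1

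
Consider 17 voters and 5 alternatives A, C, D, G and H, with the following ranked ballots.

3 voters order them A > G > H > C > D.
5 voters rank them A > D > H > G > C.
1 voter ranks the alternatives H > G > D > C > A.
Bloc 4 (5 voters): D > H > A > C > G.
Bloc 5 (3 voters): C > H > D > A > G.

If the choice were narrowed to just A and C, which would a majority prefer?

A

Ballots ranking A above C: 3 + 5 + 5 = 13.
Ballots ranking C above A: 17 − 13 = 4.
A wins the head-to-head 13–4.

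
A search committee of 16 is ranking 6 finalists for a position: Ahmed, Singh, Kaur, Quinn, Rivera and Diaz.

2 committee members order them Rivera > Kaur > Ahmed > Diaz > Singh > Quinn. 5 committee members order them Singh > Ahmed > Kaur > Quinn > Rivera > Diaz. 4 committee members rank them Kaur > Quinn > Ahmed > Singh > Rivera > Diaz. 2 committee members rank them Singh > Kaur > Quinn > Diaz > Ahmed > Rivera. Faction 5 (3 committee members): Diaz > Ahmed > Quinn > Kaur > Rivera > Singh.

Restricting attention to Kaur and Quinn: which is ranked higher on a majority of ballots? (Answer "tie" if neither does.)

Ballots ranking Kaur above Quinn: 2 + 5 + 4 + 2 = 13.
Ballots ranking Quinn above Kaur: 16 − 13 = 3.
Kaur wins the head-to-head 13–3.

Kaur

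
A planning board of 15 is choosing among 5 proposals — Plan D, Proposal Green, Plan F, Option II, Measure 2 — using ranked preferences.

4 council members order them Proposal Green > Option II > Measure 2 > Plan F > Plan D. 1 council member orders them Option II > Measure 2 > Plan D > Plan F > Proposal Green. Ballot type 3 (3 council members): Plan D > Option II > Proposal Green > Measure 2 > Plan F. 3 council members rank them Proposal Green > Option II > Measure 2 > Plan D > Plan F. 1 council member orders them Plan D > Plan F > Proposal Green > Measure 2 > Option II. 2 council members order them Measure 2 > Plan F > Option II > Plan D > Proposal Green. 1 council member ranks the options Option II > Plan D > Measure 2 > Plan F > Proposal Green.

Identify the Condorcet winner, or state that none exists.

Head-to-head results (15 council members):
Plan D vs Proposal Green: Plan D, 8–7.
Plan D vs Plan F: 9 to 6, Plan D.
Plan D vs Option II: Option II wins 11–4.
Plan D vs Measure 2: Measure 2, 10–5.
Proposal Green vs Plan F: 10 to 5, Proposal Green.
Proposal Green vs Option II: Proposal Green wins 8–7.
Proposal Green vs Measure 2: Proposal Green wins 11–4.
Plan F vs Option II: Plan F preferred on 1+2 = 3 ballots; Option II wins 12–3.
Plan F–Measure 2: Measure 2 14–1.
Option II vs Measure 2: Option II is ranked higher on 4+1+3+3+1 = 12 ballots, Measure 2 on 3. Option II wins 12–3.
Every option loses at least once (Plan D loses to Option II; Proposal Green loses to Plan D; Plan F loses to Plan D; Option II loses to Proposal Green; Measure 2 loses to Proposal Green). The majority relation contains the cycle Plan D > Proposal Green > Option II > Plan D, so there is no Condorcet winner.

none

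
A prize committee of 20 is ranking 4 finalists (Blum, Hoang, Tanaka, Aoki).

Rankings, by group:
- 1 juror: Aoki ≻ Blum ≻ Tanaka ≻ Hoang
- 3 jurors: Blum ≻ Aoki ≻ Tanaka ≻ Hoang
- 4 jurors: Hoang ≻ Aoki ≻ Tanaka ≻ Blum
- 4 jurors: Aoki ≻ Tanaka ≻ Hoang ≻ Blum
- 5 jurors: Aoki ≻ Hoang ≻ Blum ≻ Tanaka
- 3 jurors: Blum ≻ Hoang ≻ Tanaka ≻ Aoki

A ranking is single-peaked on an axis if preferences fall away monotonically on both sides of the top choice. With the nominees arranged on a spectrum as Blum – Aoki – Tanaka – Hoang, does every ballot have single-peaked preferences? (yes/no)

no

Axis positions: Blum=1, Aoki=2, Tanaka=3, Hoang=4.
Group 1 (peak Aoki at position 2): ranking walks positions 2-1-3-4, expanding outward from the peak — single-peaked.
Group 2 (peak Blum at position 1): ranking walks positions 1-2-3-4, expanding outward from the peak — single-peaked.
Group 3: ranking walks positions 4-2-3-1; Aoki is ranked above Tanaka even though Tanaka lies between Aoki and the peak Hoang on the axis — preferences dip and rise again. Not single-peaked.
Group 4 (peak Aoki at position 2): ranking walks positions 2-3-4-1, expanding outward from the peak — single-peaked.
Group 5: ranking walks positions 2-4-1-3; Hoang is ranked above Tanaka even though Tanaka lies between Hoang and the peak Aoki on the axis — preferences dip and rise again. Not single-peaked.
Group 6: ranking walks positions 1-4-3-2; Hoang is ranked above Aoki even though Aoki lies between Hoang and the peak Blum on the axis — preferences dip and rise again. Not single-peaked.
Group 3 violates single-peakedness, so the profile is not single-peaked on this axis.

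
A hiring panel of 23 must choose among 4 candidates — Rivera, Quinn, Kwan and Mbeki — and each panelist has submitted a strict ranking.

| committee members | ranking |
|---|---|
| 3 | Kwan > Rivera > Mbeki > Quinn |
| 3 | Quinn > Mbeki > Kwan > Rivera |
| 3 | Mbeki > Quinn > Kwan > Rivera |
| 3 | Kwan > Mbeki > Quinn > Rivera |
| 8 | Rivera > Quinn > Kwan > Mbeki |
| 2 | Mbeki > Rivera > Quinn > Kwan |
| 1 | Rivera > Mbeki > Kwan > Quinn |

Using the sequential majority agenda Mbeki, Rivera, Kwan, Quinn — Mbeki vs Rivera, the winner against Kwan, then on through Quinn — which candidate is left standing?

Quinn

Round 1: Mbeki vs Rivera — 11–12, Rivera advances.
Round 2: Rivera vs Kwan — 11–12, Kwan advances.
Round 3: Kwan vs Quinn — 7–16, Quinn advances.
Quinn survives the agenda.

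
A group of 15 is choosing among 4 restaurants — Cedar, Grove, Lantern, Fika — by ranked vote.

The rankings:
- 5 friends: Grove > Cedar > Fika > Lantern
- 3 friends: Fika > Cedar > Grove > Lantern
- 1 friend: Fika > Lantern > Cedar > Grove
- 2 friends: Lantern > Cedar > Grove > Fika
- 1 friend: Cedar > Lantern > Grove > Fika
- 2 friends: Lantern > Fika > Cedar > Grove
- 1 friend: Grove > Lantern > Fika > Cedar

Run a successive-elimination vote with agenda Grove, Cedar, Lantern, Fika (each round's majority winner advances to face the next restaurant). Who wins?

Cedar

Round 1: Grove vs Cedar — 6–9, Cedar advances.
Round 2: Cedar vs Lantern — 9–6, Cedar advances.
Round 3: Cedar vs Fika — 8–7, Cedar advances.
Cedar survives the agenda.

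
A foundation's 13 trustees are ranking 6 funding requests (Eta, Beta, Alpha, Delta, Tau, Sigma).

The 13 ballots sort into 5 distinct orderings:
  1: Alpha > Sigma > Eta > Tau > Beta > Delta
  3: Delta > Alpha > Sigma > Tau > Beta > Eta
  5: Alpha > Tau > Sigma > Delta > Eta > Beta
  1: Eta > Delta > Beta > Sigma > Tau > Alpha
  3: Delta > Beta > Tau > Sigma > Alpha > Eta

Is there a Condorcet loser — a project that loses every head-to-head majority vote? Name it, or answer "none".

Beta

Head-to-head results (13 reviewers):
Eta vs Beta: Eta wins 7–6.
Eta vs Alpha: Alpha, 12–1.
Eta vs Delta: 1+1 = 2 for Eta, 11 for Delta — Delta by 11–2.
Eta–Tau: Tau 11–2.
Eta vs Sigma: Eta preferred on 1 ballot; Sigma wins 12–1.
Beta vs Alpha: 4 to 9, Alpha.
Beta–Delta: Delta 12–1.
Beta vs Tau: Tau wins 9–4.
Beta vs Sigma: Sigma wins 9–4.
Alpha vs Delta: Delta wins 7–6.
Alpha vs Tau: 9 to 4, Alpha.
Alpha vs Sigma: 9 to 4, Alpha.
Delta vs Tau: 3+1+3 = 7 for Delta, 6 for Tau — Delta by 7–6.
Delta vs Sigma: 3+1+3 = 7 for Delta, 6 for Sigma — Delta by 7–6.
Tau vs Sigma: Tau wins 8–5.
Only Beta has no wins; Beta is the Condorcet loser.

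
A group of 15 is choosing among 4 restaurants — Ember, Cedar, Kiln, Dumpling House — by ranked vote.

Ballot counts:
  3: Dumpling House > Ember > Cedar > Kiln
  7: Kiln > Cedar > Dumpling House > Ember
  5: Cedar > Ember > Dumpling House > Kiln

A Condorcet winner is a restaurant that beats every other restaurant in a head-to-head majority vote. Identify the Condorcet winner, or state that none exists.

Cedar

Head-to-head results (15 friends):
Ember–Cedar: Cedar 12–3.
Ember–Kiln: Ember 8–7.
Ember vs Dumpling House: Dumpling House, 10–5.
Cedar vs Kiln: Cedar, 8–7.
Cedar–Dumpling House: Cedar 12–3.
Kiln–Dumpling House: Dumpling House 8–7.
Only Cedar has no losses; Cedar is the Condorcet winner.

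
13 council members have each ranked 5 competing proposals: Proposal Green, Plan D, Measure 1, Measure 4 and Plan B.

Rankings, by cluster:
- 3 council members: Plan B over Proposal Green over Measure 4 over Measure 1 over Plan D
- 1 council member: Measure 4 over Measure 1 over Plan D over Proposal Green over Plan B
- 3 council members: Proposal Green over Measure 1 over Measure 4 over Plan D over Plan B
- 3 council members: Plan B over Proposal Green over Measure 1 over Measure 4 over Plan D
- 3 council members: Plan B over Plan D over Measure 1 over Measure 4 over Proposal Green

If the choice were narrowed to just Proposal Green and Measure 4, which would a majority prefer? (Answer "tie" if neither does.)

Proposal Green

Ballots ranking Proposal Green above Measure 4: 3 + 3 + 3 = 9.
Ballots ranking Measure 4 above Proposal Green: 13 − 9 = 4.
Proposal Green wins the head-to-head 9–4.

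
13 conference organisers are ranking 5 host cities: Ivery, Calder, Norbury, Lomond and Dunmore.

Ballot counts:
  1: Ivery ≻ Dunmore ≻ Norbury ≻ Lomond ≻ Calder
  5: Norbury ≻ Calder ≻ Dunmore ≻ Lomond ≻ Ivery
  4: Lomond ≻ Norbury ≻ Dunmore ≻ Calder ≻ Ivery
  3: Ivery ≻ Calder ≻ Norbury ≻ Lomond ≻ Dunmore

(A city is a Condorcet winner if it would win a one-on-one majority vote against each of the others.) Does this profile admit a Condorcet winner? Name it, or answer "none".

Head-to-head results (13 organisers):
Ivery vs Calder: Ivery preferred on 1+3 = 4 ballots; Calder wins 9–4.
Ivery vs Norbury: Ivery is ranked higher on 1+3 = 4 ballots, Norbury on 9. Norbury wins 9–4.
Ivery vs Lomond: 1+3 = 4 for Ivery, 9 for Lomond — Lomond by 9–4.
Ivery vs Dunmore: 1+3 = 4 for Ivery, 9 for Dunmore — Dunmore by 9–4.
Calder vs Norbury: 3 to 10, Norbury.
Calder vs Lomond: 5+3 = 8 for Calder, 5 for Lomond — Calder by 8–5.
Calder vs Dunmore: 8 to 5, Calder.
Norbury vs Lomond: 1+5+3 = 9 for Norbury, 4 for Lomond — Norbury by 9–4.
Norbury vs Dunmore: Norbury is ranked higher on 5+4+3 = 12 ballots, Dunmore on 1. Norbury wins 12–1.
Lomond vs Dunmore: 7 to 6, Lomond.
Norbury wins every pairwise contest, so Norbury is the Condorcet winner.

Norbury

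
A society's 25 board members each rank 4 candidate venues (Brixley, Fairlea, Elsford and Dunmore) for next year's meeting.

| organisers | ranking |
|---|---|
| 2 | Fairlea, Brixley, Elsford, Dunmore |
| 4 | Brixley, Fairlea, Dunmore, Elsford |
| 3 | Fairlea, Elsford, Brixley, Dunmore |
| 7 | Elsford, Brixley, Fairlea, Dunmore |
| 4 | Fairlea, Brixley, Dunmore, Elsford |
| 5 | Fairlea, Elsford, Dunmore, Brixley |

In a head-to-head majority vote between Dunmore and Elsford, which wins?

Elsford

Ballots ranking Dunmore above Elsford: 4 + 4 = 8.
Ballots ranking Elsford above Dunmore: 25 − 8 = 17.
Elsford wins the head-to-head 17–8.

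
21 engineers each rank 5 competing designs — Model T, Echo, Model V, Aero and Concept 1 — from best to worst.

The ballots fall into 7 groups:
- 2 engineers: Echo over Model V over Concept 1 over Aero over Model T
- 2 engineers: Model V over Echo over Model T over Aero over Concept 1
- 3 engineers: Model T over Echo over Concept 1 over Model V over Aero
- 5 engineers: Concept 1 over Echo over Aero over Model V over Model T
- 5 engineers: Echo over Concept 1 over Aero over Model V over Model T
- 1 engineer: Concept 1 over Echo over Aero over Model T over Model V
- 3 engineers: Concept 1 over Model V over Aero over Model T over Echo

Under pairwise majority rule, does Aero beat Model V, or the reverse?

Ballots ranking Aero above Model V: 5 + 5 + 1 = 11.
Ballots ranking Model V above Aero: 21 − 11 = 10.
Aero wins the head-to-head 11–10.

Aero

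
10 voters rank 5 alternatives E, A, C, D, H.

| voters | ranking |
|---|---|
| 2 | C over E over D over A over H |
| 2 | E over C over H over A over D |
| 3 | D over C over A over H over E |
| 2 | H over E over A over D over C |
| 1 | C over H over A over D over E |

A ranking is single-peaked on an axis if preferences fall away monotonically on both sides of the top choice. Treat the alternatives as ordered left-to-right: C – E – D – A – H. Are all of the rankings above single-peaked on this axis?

Axis positions: C=1, E=2, D=3, A=4, H=5.
Faction 1 (peak C at position 1): ranking walks positions 1-2-3-4-5, expanding outward from the peak — single-peaked.
Faction 2: ranking walks positions 2-1-5-4-3; H is ranked above D even though D lies between H and the peak E on the axis — preferences dip and rise again. Not single-peaked.
Faction 3: ranking walks positions 3-1-4-5-2; C is ranked above E even though E lies between C and the peak D on the axis — preferences dip and rise again. Not single-peaked.
Faction 4: ranking walks positions 5-2-4-3-1; E is ranked above A even though A lies between E and the peak H on the axis — preferences dip and rise again. Not single-peaked.
Faction 5: ranking walks positions 1-5-4-3-2; H is ranked above E even though E lies between H and the peak C on the axis — preferences dip and rise again. Not single-peaked.
Faction 2 violates single-peakedness, so the profile is not single-peaked on this axis.

no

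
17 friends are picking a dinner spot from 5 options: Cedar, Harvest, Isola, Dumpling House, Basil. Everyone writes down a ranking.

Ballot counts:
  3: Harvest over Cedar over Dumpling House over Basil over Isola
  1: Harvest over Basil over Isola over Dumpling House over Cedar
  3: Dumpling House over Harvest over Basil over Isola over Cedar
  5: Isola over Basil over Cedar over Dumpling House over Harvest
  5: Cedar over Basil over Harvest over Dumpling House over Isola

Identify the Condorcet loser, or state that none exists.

none

Head-to-head results (17 friends):
Cedar vs Harvest: 5+5 = 10 for Cedar, 7 for Harvest — Cedar by 10–7.
Cedar vs Isola: Cedar is ranked higher on 3+5 = 8 ballots, Isola on 9. Isola wins 9–8.
Cedar vs Dumpling House: Cedar preferred on 3+5+5 = 13 ballots; Cedar wins 13–4.
Cedar–Basil: Basil 9–8.
Harvest vs Isola: Harvest, 12–5.
Harvest vs Dumpling House: Harvest preferred on 3+1+5 = 9 ballots; Harvest wins 9–8.
Harvest vs Basil: Basil, 10–7.
Isola vs Dumpling House: Dumpling House wins 11–6.
Isola vs Basil: Basil wins 12–5.
Dumpling House vs Basil: Dumpling House preferred on 3+3 = 6 ballots; Basil wins 11–6.
No restaurant is winless: Cedar beats Harvest; Harvest beats Isola; Isola beats Cedar; Dumpling House beats Isola; Basil beats Cedar. There is no Condorcet loser.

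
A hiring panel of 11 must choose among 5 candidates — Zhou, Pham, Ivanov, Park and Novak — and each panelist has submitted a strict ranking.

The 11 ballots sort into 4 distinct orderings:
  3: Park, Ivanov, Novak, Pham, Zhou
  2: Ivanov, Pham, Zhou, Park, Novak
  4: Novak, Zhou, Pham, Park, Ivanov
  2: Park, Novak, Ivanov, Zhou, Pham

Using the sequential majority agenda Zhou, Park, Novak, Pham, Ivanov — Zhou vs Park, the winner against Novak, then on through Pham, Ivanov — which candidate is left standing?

Round 1: Zhou vs Park — 6–5, Zhou advances.
Round 2: Zhou vs Novak — 2–9, Novak advances.
Round 3: Novak vs Pham — 9–2, Novak advances.
Round 4: Novak vs Ivanov — 6–5, Novak advances.
The agenda winner is Novak.

Novak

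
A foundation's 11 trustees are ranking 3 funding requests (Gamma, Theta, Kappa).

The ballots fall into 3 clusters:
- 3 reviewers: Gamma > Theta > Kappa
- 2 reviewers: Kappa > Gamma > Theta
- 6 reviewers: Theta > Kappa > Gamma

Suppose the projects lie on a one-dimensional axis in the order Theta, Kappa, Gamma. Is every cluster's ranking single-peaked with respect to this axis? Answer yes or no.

no

Axis positions: Theta=1, Kappa=2, Gamma=3.
Cluster 1: ranking walks positions 3-1-2; Theta is ranked above Kappa even though Kappa lies between Theta and the peak Gamma on the axis — preferences dip and rise again. Not single-peaked.
Cluster 2 (peak Kappa at position 2): ranking walks positions 2-3-1, expanding outward from the peak — single-peaked.
Cluster 3 (peak Theta at position 1): ranking walks positions 1-2-3, expanding outward from the peak — single-peaked.
Cluster 1 violates single-peakedness, so the profile is not single-peaked on this axis.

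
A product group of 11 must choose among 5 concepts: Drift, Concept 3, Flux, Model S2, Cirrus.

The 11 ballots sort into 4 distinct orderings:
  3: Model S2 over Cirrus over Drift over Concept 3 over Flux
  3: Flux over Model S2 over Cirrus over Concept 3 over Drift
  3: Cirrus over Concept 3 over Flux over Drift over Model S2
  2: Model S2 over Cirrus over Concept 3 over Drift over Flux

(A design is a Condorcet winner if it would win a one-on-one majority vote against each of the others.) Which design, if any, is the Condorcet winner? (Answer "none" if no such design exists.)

Pairwise majorities:
Drift vs Concept 3: Drift preferred on 3 ballots; Concept 3 wins 8–3.
Drift vs Flux: 3+2 = 5 for Drift, 6 for Flux — Flux by 6–5.
Drift vs Model S2: Drift preferred on 3 ballots; Model S2 wins 8–3.
Drift vs Cirrus: Drift preferred on 0 ballots; Cirrus wins 11–0.
Concept 3 vs Flux: 3+3+2 = 8 for Concept 3, 3 for Flux — Concept 3 by 8–3.
Concept 3 vs Model S2: Model S2 wins 8–3.
Concept 3 vs Cirrus: 0 to 11, Cirrus.
Flux–Model S2: Flux 6–5.
Flux–Cirrus: Cirrus 8–3.
Model S2 vs Cirrus: 3+3+2 = 8 for Model S2, 3 for Cirrus — Model S2 by 8–3.
Every design loses at least once (Drift loses to Concept 3; Concept 3 loses to Model S2; Flux loses to Concept 3; Model S2 loses to Flux; Cirrus loses to Model S2). The majority relation contains the cycle Concept 3 → Flux → Model S2 → Concept 3, so there is no Condorcet winner.

none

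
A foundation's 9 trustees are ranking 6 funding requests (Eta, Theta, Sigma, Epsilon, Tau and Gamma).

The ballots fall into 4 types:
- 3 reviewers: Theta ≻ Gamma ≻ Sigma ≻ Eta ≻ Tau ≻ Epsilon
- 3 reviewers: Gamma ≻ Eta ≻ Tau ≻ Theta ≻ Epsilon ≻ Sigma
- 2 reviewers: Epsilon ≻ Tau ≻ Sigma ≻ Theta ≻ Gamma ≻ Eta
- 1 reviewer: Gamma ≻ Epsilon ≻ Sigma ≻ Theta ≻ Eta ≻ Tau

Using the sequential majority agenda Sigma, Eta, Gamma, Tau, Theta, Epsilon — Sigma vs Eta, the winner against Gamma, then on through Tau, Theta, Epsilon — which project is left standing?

Round 1: Sigma vs Eta — 6–3, Sigma advances.
Round 2: Sigma vs Gamma — 2–7, Gamma advances.
Round 3: Gamma vs Tau — 7–2, Gamma advances.
Round 4: Gamma vs Theta — 4–5, Theta advances.
Round 5: Theta vs Epsilon — 6–3, Theta advances.
Theta survives the agenda.

Theta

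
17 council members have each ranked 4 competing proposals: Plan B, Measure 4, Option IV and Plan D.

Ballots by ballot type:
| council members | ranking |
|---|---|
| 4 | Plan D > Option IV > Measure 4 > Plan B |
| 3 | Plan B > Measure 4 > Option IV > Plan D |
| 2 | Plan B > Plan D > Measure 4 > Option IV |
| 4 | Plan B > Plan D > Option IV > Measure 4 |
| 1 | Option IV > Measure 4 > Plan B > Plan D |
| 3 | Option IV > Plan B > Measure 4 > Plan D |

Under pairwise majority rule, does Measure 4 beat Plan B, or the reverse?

Plan B

Ballots ranking Measure 4 above Plan B: 4 + 1 = 5.
Ballots ranking Plan B above Measure 4: 17 − 5 = 12.
Plan B wins the head-to-head 12–5.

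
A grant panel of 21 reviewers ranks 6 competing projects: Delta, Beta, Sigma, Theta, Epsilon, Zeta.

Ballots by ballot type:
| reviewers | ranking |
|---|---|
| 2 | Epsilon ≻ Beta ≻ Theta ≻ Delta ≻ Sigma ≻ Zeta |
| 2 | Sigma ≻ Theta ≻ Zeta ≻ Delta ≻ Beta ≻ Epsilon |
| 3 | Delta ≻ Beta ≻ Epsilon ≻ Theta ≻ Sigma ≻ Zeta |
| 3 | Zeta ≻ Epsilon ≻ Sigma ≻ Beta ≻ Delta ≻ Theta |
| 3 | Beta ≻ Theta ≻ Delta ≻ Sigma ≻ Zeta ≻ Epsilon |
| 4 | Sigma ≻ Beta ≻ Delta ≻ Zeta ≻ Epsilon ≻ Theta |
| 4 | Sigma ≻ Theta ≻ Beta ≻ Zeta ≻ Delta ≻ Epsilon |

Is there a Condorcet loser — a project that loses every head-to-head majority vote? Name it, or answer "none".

none

Head-to-head results (21 reviewers):
Delta vs Beta: Delta is ranked higher on 2+3 = 5 ballots, Beta on 16. Beta wins 16–5.
Delta vs Sigma: Delta preferred on 2+3+3 = 8 ballots; Sigma wins 13–8.
Delta vs Theta: 10 to 11, Theta.
Delta vs Epsilon: Delta wins 16–5.
Delta vs Zeta: 12 to 9, Delta.
Beta vs Sigma: Sigma wins 13–8.
Beta–Theta: Beta 15–6.
Beta vs Epsilon: Beta preferred on 2+3+3+4+4 = 16 ballots; Beta wins 16–5.
Beta vs Zeta: Beta preferred on 2+3+3+4+4 = 16 ballots; Beta wins 16–5.
Sigma–Theta: Sigma 13–8.
Sigma vs Epsilon: 2+3+4+4 = 13 for Sigma, 8 for Epsilon — Sigma by 13–8.
Sigma vs Zeta: 2+2+3+3+4+4 = 18 for Sigma, 3 for Zeta — Sigma by 18–3.
Theta–Epsilon: Epsilon 12–9.
Theta vs Zeta: 14 to 7, Theta.
Epsilon vs Zeta: 2+3 = 5 for Epsilon, 16 for Zeta — Zeta by 16–5.
Each project has at least one pairwise win (Delta beats Epsilon; Beta beats Delta; Sigma beats Delta; Theta beats Delta; Epsilon beats Theta; Zeta beats Epsilon) — no Condorcet loser.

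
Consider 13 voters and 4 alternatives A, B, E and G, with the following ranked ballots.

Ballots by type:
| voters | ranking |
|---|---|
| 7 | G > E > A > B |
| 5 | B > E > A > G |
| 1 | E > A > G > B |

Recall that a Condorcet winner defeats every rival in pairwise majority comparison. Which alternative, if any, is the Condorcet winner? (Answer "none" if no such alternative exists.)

G

Check each pair by majority over 13 ballots:
A–B: A 8–5.
A vs E: 0 to 13, E.
A vs G: A is ranked higher on 5+1 = 6 ballots, G on 7. G wins 7–6.
B vs E: 5 to 8, E.
B vs G: B is ranked higher on 5 ballots, G on 8. G wins 8–5.
E vs G: G, 7–6.
G beats each of A, B, E — G is the Condorcet winner.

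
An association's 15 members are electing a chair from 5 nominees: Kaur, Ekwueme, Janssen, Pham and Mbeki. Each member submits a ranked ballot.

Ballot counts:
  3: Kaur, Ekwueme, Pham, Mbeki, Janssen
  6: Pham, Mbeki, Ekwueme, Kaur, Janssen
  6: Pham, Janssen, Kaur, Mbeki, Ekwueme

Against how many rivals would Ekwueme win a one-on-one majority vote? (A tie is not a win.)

Ekwueme against each rival (15 voters):
Ekwueme vs Kaur: Kaur, 9–6.
Ekwueme vs Janssen: Ekwueme wins 9–6.
Ekwueme vs Pham: 3 to 12, Pham.
Ekwueme–Mbeki: Mbeki 12–3.
Ekwueme beats Janssen; loses to Kaur, Pham, Mbeki — 1 pairwise win.

1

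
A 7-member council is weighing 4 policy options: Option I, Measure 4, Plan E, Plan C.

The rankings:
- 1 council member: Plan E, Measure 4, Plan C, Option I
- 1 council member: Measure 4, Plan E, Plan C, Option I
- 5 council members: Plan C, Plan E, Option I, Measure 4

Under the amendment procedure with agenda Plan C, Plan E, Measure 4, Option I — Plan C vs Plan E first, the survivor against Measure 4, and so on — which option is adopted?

Round 1: Plan C vs Plan E — 5–2, Plan C advances.
Round 2: Plan C vs Measure 4 — 5–2, Plan C advances.
Round 3: Plan C vs Option I — 7–0, Plan C advances.
Plan C survives the agenda.

Plan C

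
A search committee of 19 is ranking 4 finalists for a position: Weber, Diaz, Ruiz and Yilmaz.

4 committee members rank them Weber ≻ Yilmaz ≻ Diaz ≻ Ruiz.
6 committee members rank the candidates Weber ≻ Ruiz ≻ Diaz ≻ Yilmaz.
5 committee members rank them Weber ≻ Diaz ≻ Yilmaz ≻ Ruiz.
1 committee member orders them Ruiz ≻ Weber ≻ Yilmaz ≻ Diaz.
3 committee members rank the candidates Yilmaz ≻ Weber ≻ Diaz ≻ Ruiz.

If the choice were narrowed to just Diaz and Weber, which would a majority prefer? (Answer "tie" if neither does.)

Weber

No ballot ranks Diaz above Weber: 0.
Ballots ranking Weber above Diaz: 19 − 0 = 19.
Weber wins the head-to-head 19–0.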